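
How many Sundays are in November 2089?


November 2089 has 30 days
Anchor: Jan 1, 2089. With p = 2089 - 1 = 2088: (p + p//4 - p//100 + p//400) mod 7 = (2088 + 522 - 20 + 5) mod 7 = 2595 mod 7 = 5 -> Saturday (Mon=0 ... Sun=6)
Days before November (Jan-Oct): 304; November 1 index = (5 + 304) mod 7 = 1 -> Tuesday
First Sunday is November 6
Sundays: 6, 13, 20, 27

4 Sundays


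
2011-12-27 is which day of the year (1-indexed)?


Date: December 27, 2011
Days in months 1 through 11: 334
Plus 27 days in December

Day of year: 361


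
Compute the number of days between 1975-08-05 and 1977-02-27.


From 1975-08-05 to 1977-02-27
1975-08-05: days before August = 31 + 28 + 31 + 30 + 31 + 30 + 31 = 212 (1975 is not a leap year); day of year = 212 + 5 = 217
1977-02-27: days before February = 31; day of year = 31 + 27 = 58
Rest of 1975: 365 - 217 = 148
Full years 1976 (366): 366
Total = 148 + 366 + 58 = 572

572 days


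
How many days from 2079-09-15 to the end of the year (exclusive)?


Day of year: 258 of 365
Remaining = 365 - 258

107 days


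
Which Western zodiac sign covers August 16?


Date: August 16
Conventional tropical zodiac dates: Leo from July 23 onward; Virgo starts August 23
August 16 falls within the Leo range

Leo


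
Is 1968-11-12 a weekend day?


Anchor: Jan 1, 1968. With p = 1968 - 1 = 1967: (p + p//4 - p//100 + p//400) mod 7 = (1967 + 491 - 19 + 4) mod 7 = 2443 mod 7 = 0 -> Monday (Mon=0 ... Sun=6)
Day of year: 317; offset = 316
Weekday index = (0 + 316) mod 7 = 1 -> Tuesday
Weekend days: Saturday, Sunday

No


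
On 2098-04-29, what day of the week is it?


Date: April 29, 2098
Anchor: Jan 1, 2098. With p = 2098 - 1 = 2097: (p + p//4 - p//100 + p//400) mod 7 = (2097 + 524 - 20 + 5) mod 7 = 2606 mod 7 = 2 -> Wednesday (Mon=0 ... Sun=6)
Days before April (Jan-Mar): 90; offset = 90 + 29 - 1 = 118
Weekday index = (2 + 118) mod 7 = 1

Day of the week: Tuesday


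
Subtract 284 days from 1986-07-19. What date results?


Start: 1986-07-19, subtract 284 days
Back 19 days from July 19 reaches June 30, 1986 -> 265 left
June 1986 has 30 days -> back to May 31, 1986 -> 235 left
May 1986 has 31 days -> back to April 30, 1986 -> 204 left
April 1986 has 30 days -> back to March 31, 1986 -> 174 left
March 1986 has 31 days -> back to February 28, 1986 -> 143 left
February 1986 has 28 days -> back to January 31, 1986 -> 115 left
January 1986 has 31 days -> back to December 31, 1985 -> 84 left
December 1985 has 31 days -> back to November 30, 1985 -> 53 left
November 1985 has 30 days -> back to October 31, 1985 -> 23 left
October 1985: 31 - 23 = 8 -> lands on October 8

Result: 1985-10-08


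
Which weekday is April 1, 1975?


Target: April 1, 1975
Anchor: Jan 1, 1975. With p = 1975 - 1 = 1974: (p + p//4 - p//100 + p//400) mod 7 = (1974 + 493 - 19 + 4) mod 7 = 2452 mod 7 = 2 -> Wednesday (Mon=0 ... Sun=6)
Days before April (Jan-Mar): 90 days
Weekday index = (2 + 90) mod 7 = 1

Tuesday


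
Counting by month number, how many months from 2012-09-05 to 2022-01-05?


From September 2012 to January 2022
10 years * 12 = 120 months, minus 8 months = 112

112 months


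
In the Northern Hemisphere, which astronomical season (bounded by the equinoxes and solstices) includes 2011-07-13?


Date: July 13
Astronomical Summer (approx.; exact equinox/solstice day varies by year): June 21 to September 21
July 13 falls within the Summer window

Summer


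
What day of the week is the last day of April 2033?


April 2033 has 30 days
Anchor: Jan 1, 2033. With p = 2033 - 1 = 2032: (p + p//4 - p//100 + p//400) mod 7 = (2032 + 508 - 20 + 5) mod 7 = 2525 mod 7 = 5 -> Saturday (Mon=0 ... Sun=6)
Days before April (Jan-Mar): 90; April 1 index = (5 + 90) mod 7 = 4 -> Friday
Last day offset: 30 - 1 = 29 days
Weekday index = (4 + 29) mod 7 = 5

Saturday, April 30


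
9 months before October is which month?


October is month 10
10 - 9 = 1

January


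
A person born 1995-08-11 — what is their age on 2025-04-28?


Birth: 1995-08-11
Reference: 2025-04-28
Year difference: 2025 - 1995 = 30
Birthday not yet reached in 2025, subtract 1

29 years old


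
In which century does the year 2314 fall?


Century = (year - 1) // 100 + 1
= (2314 - 1) // 100 + 1
= 2313 // 100 + 1
= 23 + 1

24th century


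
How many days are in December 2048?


December 2048

31 days


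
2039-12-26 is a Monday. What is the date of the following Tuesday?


Current: Monday
Target: Tuesday
Days ahead: 1

Next Tuesday: 2039-12-27


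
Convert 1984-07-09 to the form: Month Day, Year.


ISO 1984-07-09 parses as year=1984, month=07, day=09
Month 7 -> July

July 9, 1984


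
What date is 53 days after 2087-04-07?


Start: 2087-04-07, add 53 days
April 2087 has 30 days: 30 - 7 = 23 days to April 30 -> 30 left
May 2087: 30 <= 31 -> lands on May 30

Result: 2087-05-30


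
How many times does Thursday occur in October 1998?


October 1998 has 31 days
Anchor: Jan 1, 1998. With p = 1998 - 1 = 1997: (p + p//4 - p//100 + p//400) mod 7 = (1997 + 499 - 19 + 4) mod 7 = 2481 mod 7 = 3 -> Thursday (Mon=0 ... Sun=6)
Days before October (Jan-Sep): 273; October 1 index = (3 + 273) mod 7 = 3 -> Thursday
First Thursday is October 1
Thursdays: 1, 8, 15, 22, 29

5 Thursdays


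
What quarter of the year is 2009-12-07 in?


Month: December (month 12)
Q1: Jan-Mar, Q2: Apr-Jun, Q3: Jul-Sep, Q4: Oct-Dec

Q4


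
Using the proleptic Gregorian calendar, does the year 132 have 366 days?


Gregorian leap year rule: divisible by 4, but not by 100, unless also by 400.
132 is divisible by 4 but not 100 -> leap year

Yes


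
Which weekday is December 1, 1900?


Target: December 1, 1900
Anchor: Jan 1, 1900. With p = 1900 - 1 = 1899: (p + p//4 - p//100 + p//400) mod 7 = (1899 + 474 - 18 + 4) mod 7 = 2359 mod 7 = 0 -> Monday (Mon=0 ... Sun=6)
Days before December (Jan-Nov): 334 days
Weekday index = (0 + 334) mod 7 = 5

Saturday


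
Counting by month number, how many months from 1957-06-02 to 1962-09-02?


From June 1957 to September 1962
5 years * 12 = 60 months, plus 3 months = 63

63 months


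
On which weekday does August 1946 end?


August 1946 has 31 days
Anchor: Jan 1, 1946. With p = 1946 - 1 = 1945: (p + p//4 - p//100 + p//400) mod 7 = (1945 + 486 - 19 + 4) mod 7 = 2416 mod 7 = 1 -> Tuesday (Mon=0 ... Sun=6)
Days before August (Jan-Jul): 212; August 1 index = (1 + 212) mod 7 = 3 -> Thursday
Last day offset: 31 - 1 = 30 days
Weekday index = (3 + 30) mod 7 = 5

Saturday, August 31


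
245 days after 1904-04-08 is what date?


Start: 1904-04-08, add 245 days
April 1904 has 30 days: 30 - 8 = 22 days to April 30 -> 223 left
May 1904 has 31 days -> 192 left
June 1904 has 30 days -> 162 left
July 1904 has 31 days -> 131 left
August 1904 has 31 days -> 100 left
September 1904 has 30 days -> 70 left
October 1904 has 31 days -> 39 left
November 1904 has 30 days -> 9 left
December 1904: 9 <= 31 -> lands on December 9

Result: 1904-12-09


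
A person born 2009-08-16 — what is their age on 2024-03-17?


Birth: 2009-08-16
Reference: 2024-03-17
Year difference: 2024 - 2009 = 15
Birthday not yet reached in 2024, subtract 1

14 years old


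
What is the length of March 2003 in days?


March 2003

31 days


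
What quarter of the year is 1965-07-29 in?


Month: July (month 7)
Q1: Jan-Mar, Q2: Apr-Jun, Q3: Jul-Sep, Q4: Oct-Dec

Q3


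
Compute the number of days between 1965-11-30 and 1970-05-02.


From 1965-11-30 to 1970-05-02
1965-11-30: days before November = 31 + 28 + 31 + 30 + 31 + 30 + 31 + 31 + 30 + 31 = 304 (1965 is not a leap year); day of year = 304 + 30 = 334
1970-05-02: days before May = 31 + 28 + 31 + 30 = 120 (1970 is not a leap year); day of year = 120 + 2 = 122
Rest of 1965: 365 - 334 = 31
Full years 1966 (365), 1967 (365), 1968 (366), 1969 (365): 1461
Total = 31 + 1461 + 122 = 1614

1614 days


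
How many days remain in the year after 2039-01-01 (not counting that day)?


Day of year: 1 of 365
Remaining = 365 - 1

364 days


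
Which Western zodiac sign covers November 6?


Date: November 6
Conventional tropical zodiac dates: Scorpio from October 23 onward; Sagittarius starts November 22
November 6 falls within the Scorpio range

Scorpio


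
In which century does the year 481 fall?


Century = (year - 1) // 100 + 1
= (481 - 1) // 100 + 1
= 480 // 100 + 1
= 4 + 1

5th century


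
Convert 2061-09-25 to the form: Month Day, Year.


ISO 2061-09-25 parses as year=2061, month=09, day=25
Month 9 -> September

September 25, 2061


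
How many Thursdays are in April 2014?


April 2014 has 30 days
Anchor: Jan 1, 2014. With p = 2014 - 1 = 2013: (p + p//4 - p//100 + p//400) mod 7 = (2013 + 503 - 20 + 5) mod 7 = 2501 mod 7 = 2 -> Wednesday (Mon=0 ... Sun=6)
Days before April (Jan-Mar): 90; April 1 index = (2 + 90) mod 7 = 1 -> Tuesday
First Thursday is April 3
Thursdays: 3, 10, 17, 24

4 Thursdays


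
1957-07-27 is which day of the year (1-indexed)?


Date: July 27, 1957
Days in months 1 through 6: 181
Plus 27 days in July

Day of year: 208


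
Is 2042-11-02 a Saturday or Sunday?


Anchor: Jan 1, 2042. With p = 2042 - 1 = 2041: (p + p//4 - p//100 + p//400) mod 7 = (2041 + 510 - 20 + 5) mod 7 = 2536 mod 7 = 2 -> Wednesday (Mon=0 ... Sun=6)
Day of year: 306; offset = 305
Weekday index = (2 + 305) mod 7 = 6 -> Sunday
Weekend days: Saturday, Sunday

Yes


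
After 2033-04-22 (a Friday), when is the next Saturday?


Current: Friday
Target: Saturday
Days ahead: 1

Next Saturday: 2033-04-23


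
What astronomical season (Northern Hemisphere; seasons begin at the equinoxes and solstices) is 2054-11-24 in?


Date: November 24
Astronomical Autumn (approx.; exact equinox/solstice day varies by year): September 22 to December 20
November 24 falls within the Autumn window

Autumn


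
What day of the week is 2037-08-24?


Date: August 24, 2037
Anchor: Jan 1, 2037. With p = 2037 - 1 = 2036: (p + p//4 - p//100 + p//400) mod 7 = (2036 + 509 - 20 + 5) mod 7 = 2530 mod 7 = 3 -> Thursday (Mon=0 ... Sun=6)
Days before August (Jan-Jul): 212; offset = 212 + 24 - 1 = 235
Weekday index = (3 + 235) mod 7 = 0

Day of the week: Monday


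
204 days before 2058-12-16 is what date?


Start: 2058-12-16, subtract 204 days
Back 16 days from December 16 reaches November 30, 2058 -> 188 left
November 2058 has 30 days -> back to October 31, 2058 -> 158 left
October 2058 has 31 days -> back to September 30, 2058 -> 127 left
September 2058 has 30 days -> back to August 31, 2058 -> 97 left
August 2058 has 31 days -> back to July 31, 2058 -> 66 left
July 2058 has 31 days -> back to June 30, 2058 -> 35 left
June 2058 has 30 days -> back to May 31, 2058 -> 5 left
May 2058: 31 - 5 = 26 -> lands on May 26

Result: 2058-05-26


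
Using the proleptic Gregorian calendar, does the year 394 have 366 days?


Gregorian leap year rule: divisible by 4, but not by 100, unless also by 400.
394 is not divisible by 4 -> not a leap year

No


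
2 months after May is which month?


May is month 5
5 + 2 = 7

July


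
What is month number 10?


Month 10 of 12

October


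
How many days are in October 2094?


October 2094

31 days


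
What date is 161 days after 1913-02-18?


Start: 1913-02-18, add 161 days
February 1913 has 28 days: 28 - 18 = 10 days to February 28 -> 151 left
March 1913 has 31 days -> 120 left
April 1913 has 30 days -> 90 left
May 1913 has 31 days -> 59 left
June 1913 has 30 days -> 29 left
July 1913: 29 <= 31 -> lands on July 29

Result: 1913-07-29


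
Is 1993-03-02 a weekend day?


Anchor: Jan 1, 1993. With p = 1993 - 1 = 1992: (p + p//4 - p//100 + p//400) mod 7 = (1992 + 498 - 19 + 4) mod 7 = 2475 mod 7 = 4 -> Friday (Mon=0 ... Sun=6)
Day of year: 61; offset = 60
Weekday index = (4 + 60) mod 7 = 1 -> Tuesday
Weekend days: Saturday, Sunday

No


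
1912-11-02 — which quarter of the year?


Month: November (month 11)
Q1: Jan-Mar, Q2: Apr-Jun, Q3: Jul-Sep, Q4: Oct-Dec

Q4


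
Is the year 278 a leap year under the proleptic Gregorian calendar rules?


Gregorian leap year rule: divisible by 4, but not by 100, unless also by 400.
278 is not divisible by 4 -> not a leap year

No


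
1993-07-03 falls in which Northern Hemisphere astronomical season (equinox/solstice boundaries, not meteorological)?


Date: July 3
Astronomical Summer (approx.; exact equinox/solstice day varies by year): June 21 to September 21
July 3 falls within the Summer window

Summer


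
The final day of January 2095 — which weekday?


January 2095 has 31 days
Anchor: Jan 1, 2095. With p = 2095 - 1 = 2094: (p + p//4 - p//100 + p//400) mod 7 = (2094 + 523 - 20 + 5) mod 7 = 2602 mod 7 = 5 -> Saturday (Mon=0 ... Sun=6)
January 1 is the anchor itself -> Saturday
Last day offset: 31 - 1 = 30 days
Weekday index = (5 + 30) mod 7 = 0

Monday, January 31


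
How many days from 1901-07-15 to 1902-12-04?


From 1901-07-15 to 1902-12-04
1901-07-15: days before July = 31 + 28 + 31 + 30 + 31 + 30 = 181 (1901 is not a leap year); day of year = 181 + 15 = 196
1902-12-04: days before December = 31 + 28 + 31 + 30 + 31 + 30 + 31 + 31 + 30 + 31 + 30 = 334 (1902 is not a leap year); day of year = 334 + 4 = 338
Rest of 1901: 365 - 196 = 169
Total = 169 + 338 = 507

507 days


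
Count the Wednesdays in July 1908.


July 1908 has 31 days
Anchor: Jan 1, 1908. With p = 1908 - 1 = 1907: (p + p//4 - p//100 + p//400) mod 7 = (1907 + 476 - 19 + 4) mod 7 = 2368 mod 7 = 2 -> Wednesday (Mon=0 ... Sun=6)
Days before July (Jan-Jun): 182; July 1 index = (2 + 182) mod 7 = 2 -> Wednesday
First Wednesday is July 1
Wednesdays: 1, 8, 15, 22, 29

5 Wednesdays


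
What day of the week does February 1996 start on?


Target: February 1, 1996
Anchor: Jan 1, 1996. With p = 1996 - 1 = 1995: (p + p//4 - p//100 + p//400) mod 7 = (1995 + 498 - 19 + 4) mod 7 = 2478 mod 7 = 0 -> Monday (Mon=0 ... Sun=6)
Days before February (Jan): 31 days
Weekday index = (0 + 31) mod 7 = 3

Thursday


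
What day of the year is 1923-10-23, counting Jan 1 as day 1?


Date: October 23, 1923
Days in months 1 through 9: 273
Plus 23 days in October

Day of year: 296


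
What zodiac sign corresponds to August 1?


Date: August 1
Conventional tropical zodiac dates: Leo from July 23 onward; Virgo starts August 23
August 1 falls within the Leo range

Leo


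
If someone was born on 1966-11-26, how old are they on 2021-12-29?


Birth: 1966-11-26
Reference: 2021-12-29
Year difference: 2021 - 1966 = 55

55 years old


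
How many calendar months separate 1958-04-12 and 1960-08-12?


From April 1958 to August 1960
2 years * 12 = 24 months, plus 4 months = 28

28 months


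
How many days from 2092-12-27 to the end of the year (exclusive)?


Day of year: 362 of 366
Remaining = 366 - 362

4 days


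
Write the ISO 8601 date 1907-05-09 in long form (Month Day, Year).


ISO 1907-05-09 parses as year=1907, month=05, day=09
Month 5 -> May

May 9, 1907


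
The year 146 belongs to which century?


Century = (year - 1) // 100 + 1
= (146 - 1) // 100 + 1
= 145 // 100 + 1
= 1 + 1

2nd century


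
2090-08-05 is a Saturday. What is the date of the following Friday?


Current: Saturday
Target: Friday
Days ahead: 6

Next Friday: 2090-08-11


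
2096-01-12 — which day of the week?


Date: January 12, 2096
Anchor: Jan 1, 2096. With p = 2096 - 1 = 2095: (p + p//4 - p//100 + p//400) mod 7 = (2095 + 523 - 20 + 5) mod 7 = 2603 mod 7 = 6 -> Sunday (Mon=0 ... Sun=6)
Days into year = 12 - 1 = 11
Weekday index = (6 + 11) mod 7 = 3

Day of the week: Thursday


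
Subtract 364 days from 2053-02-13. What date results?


Start: 2053-02-13, subtract 364 days
Back 13 days from February 13 reaches January 31, 2053 -> 351 left
January 2053 has 31 days -> back to December 31, 2052 -> 320 left
December 2052 has 31 days -> back to November 30, 2052 -> 289 left
November 2052 has 30 days -> back to October 31, 2052 -> 259 left
October 2052 has 31 days -> back to September 30, 2052 -> 228 left
September 2052 has 30 days -> back to August 31, 2052 -> 198 left
August 2052 has 31 days -> back to July 31, 2052 -> 167 left
July 2052 has 31 days -> back to June 30, 2052 -> 136 left
June 2052 has 30 days -> back to May 31, 2052 -> 106 left
May 2052 has 31 days -> back to April 30, 2052 -> 75 left
April 2052 has 30 days -> back to March 31, 2052 -> 45 left
March 2052 has 31 days -> back to February 29, 2052 -> 14 left
February 2052: 29 - 14 = 15 -> lands on February 15

Result: 2052-02-15


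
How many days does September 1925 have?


September 1925

30 days


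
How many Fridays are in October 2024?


October 2024 has 31 days
Anchor: Jan 1, 2024. With p = 2024 - 1 = 2023: (p + p//4 - p//100 + p//400) mod 7 = (2023 + 505 - 20 + 5) mod 7 = 2513 mod 7 = 0 -> Monday (Mon=0 ... Sun=6)
Days before October (Jan-Sep): 274; October 1 index = (0 + 274) mod 7 = 1 -> Tuesday
First Friday is October 4
Fridays: 4, 11, 18, 25

4 Fridays


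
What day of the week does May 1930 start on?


Target: May 1, 1930
Anchor: Jan 1, 1930. With p = 1930 - 1 = 1929: (p + p//4 - p//100 + p//400) mod 7 = (1929 + 482 - 19 + 4) mod 7 = 2396 mod 7 = 2 -> Wednesday (Mon=0 ... Sun=6)
Days before May (Jan-Apr): 120 days
Weekday index = (2 + 120) mod 7 = 3

Thursday


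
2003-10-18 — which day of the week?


Date: October 18, 2003
Anchor: Jan 1, 2003. With p = 2003 - 1 = 2002: (p + p//4 - p//100 + p//400) mod 7 = (2002 + 500 - 20 + 5) mod 7 = 2487 mod 7 = 2 -> Wednesday (Mon=0 ... Sun=6)
Days before October (Jan-Sep): 273; offset = 273 + 18 - 1 = 290
Weekday index = (2 + 290) mod 7 = 5

Day of the week: Saturday


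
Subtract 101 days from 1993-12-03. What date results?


Start: 1993-12-03, subtract 101 days
Back 3 days from December 3 reaches November 30, 1993 -> 98 left
November 1993 has 30 days -> back to October 31, 1993 -> 68 left
October 1993 has 31 days -> back to September 30, 1993 -> 37 left
September 1993 has 30 days -> back to August 31, 1993 -> 7 left
August 1993: 31 - 7 = 24 -> lands on August 24

Result: 1993-08-24


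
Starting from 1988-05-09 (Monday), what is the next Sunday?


Current: Monday
Target: Sunday
Days ahead: 6

Next Sunday: 1988-05-15


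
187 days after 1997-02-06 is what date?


Start: 1997-02-06, add 187 days
February 1997 has 28 days: 28 - 6 = 22 days to February 28 -> 165 left
March 1997 has 31 days -> 134 left
April 1997 has 30 days -> 104 left
May 1997 has 31 days -> 73 left
June 1997 has 30 days -> 43 left
July 1997 has 31 days -> 12 left
August 1997: 12 <= 31 -> lands on August 12

Result: 1997-08-12


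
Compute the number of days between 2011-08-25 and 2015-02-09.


From 2011-08-25 to 2015-02-09
2011-08-25: days before August = 31 + 28 + 31 + 30 + 31 + 30 + 31 = 212 (2011 is not a leap year); day of year = 212 + 25 = 237
2015-02-09: days before February = 31; day of year = 31 + 9 = 40
Rest of 2011: 365 - 237 = 128
Full years 2012 (366), 2013 (365), 2014 (365): 1096
Total = 128 + 1096 + 40 = 1264

1264 days


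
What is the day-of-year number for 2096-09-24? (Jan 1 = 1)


Date: September 24, 2096
Days in months 1 through 8: 244
Plus 24 days in September

Day of year: 268


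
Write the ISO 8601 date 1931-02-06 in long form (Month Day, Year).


ISO 1931-02-06 parses as year=1931, month=02, day=06
Month 2 -> February

February 6, 1931


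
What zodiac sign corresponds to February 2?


Date: February 2
Conventional tropical zodiac dates: Aquarius from January 20 onward; Pisces starts February 19
February 2 falls within the Aquarius range

Aquarius


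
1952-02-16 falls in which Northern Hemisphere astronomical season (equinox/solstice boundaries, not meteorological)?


Date: February 16
Astronomical Winter (approx.; exact equinox/solstice day varies by year): December 21 to March 19
February 16 falls within the Winter window

Winter


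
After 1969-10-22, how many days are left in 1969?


Day of year: 295 of 365
Remaining = 365 - 295

70 days


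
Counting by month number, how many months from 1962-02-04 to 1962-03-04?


From February 1962 to March 1962
0 years * 12 = 0 months, plus 1 month = 1

1 month


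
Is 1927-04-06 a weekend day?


Anchor: Jan 1, 1927. With p = 1927 - 1 = 1926: (p + p//4 - p//100 + p//400) mod 7 = (1926 + 481 - 19 + 4) mod 7 = 2392 mod 7 = 5 -> Saturday (Mon=0 ... Sun=6)
Day of year: 96; offset = 95
Weekday index = (5 + 95) mod 7 = 2 -> Wednesday
Weekend days: Saturday, Sunday

No


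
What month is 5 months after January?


January is month 1
1 + 5 = 6

June


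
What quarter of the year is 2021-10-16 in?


Month: October (month 10)
Q1: Jan-Mar, Q2: Apr-Jun, Q3: Jul-Sep, Q4: Oct-Dec

Q4


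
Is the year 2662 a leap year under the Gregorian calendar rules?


Gregorian leap year rule: divisible by 4, but not by 100, unless also by 400.
2662 is not divisible by 4 -> not a leap year

No


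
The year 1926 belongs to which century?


Century = (year - 1) // 100 + 1
= (1926 - 1) // 100 + 1
= 1925 // 100 + 1
= 19 + 1

20th century


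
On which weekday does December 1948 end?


December 1948 has 31 days
Anchor: Jan 1, 1948. With p = 1948 - 1 = 1947: (p + p//4 - p//100 + p//400) mod 7 = (1947 + 486 - 19 + 4) mod 7 = 2418 mod 7 = 3 -> Thursday (Mon=0 ... Sun=6)
Days before December (Jan-Nov): 335; December 1 index = (3 + 335) mod 7 = 2 -> Wednesday
Last day offset: 31 - 1 = 30 days
Weekday index = (2 + 30) mod 7 = 4

Friday, December 31


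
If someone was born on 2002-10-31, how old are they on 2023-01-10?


Birth: 2002-10-31
Reference: 2023-01-10
Year difference: 2023 - 2002 = 21
Birthday not yet reached in 2023, subtract 1

20 years old


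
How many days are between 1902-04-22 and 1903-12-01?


From 1902-04-22 to 1903-12-01
1902-04-22: days before April = 31 + 28 + 31 = 90 (1902 is not a leap year); day of year = 90 + 22 = 112
1903-12-01: days before December = 31 + 28 + 31 + 30 + 31 + 30 + 31 + 31 + 30 + 31 + 30 = 334 (1903 is not a leap year); day of year = 334 + 1 = 335
Rest of 1902: 365 - 112 = 253
Total = 253 + 335 = 588

588 days


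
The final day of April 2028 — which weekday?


April 2028 has 30 days
Anchor: Jan 1, 2028. With p = 2028 - 1 = 2027: (p + p//4 - p//100 + p//400) mod 7 = (2027 + 506 - 20 + 5) mod 7 = 2518 mod 7 = 5 -> Saturday (Mon=0 ... Sun=6)
Days before April (Jan-Mar): 91; April 1 index = (5 + 91) mod 7 = 5 -> Saturday
Last day offset: 30 - 1 = 29 days
Weekday index = (5 + 29) mod 7 = 6

Sunday, April 30


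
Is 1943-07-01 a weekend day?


Anchor: Jan 1, 1943. With p = 1943 - 1 = 1942: (p + p//4 - p//100 + p//400) mod 7 = (1942 + 485 - 19 + 4) mod 7 = 2412 mod 7 = 4 -> Friday (Mon=0 ... Sun=6)
Day of year: 182; offset = 181
Weekday index = (4 + 181) mod 7 = 3 -> Thursday
Weekend days: Saturday, Sunday

No


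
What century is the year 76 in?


Century = (year - 1) // 100 + 1
= (76 - 1) // 100 + 1
= 75 // 100 + 1
= 0 + 1

1st century


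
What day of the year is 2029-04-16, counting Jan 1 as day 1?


Date: April 16, 2029
Days in months 1 through 3: 90
Plus 16 days in April

Day of year: 106


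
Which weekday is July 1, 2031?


Target: July 1, 2031
Anchor: Jan 1, 2031. With p = 2031 - 1 = 2030: (p + p//4 - p//100 + p//400) mod 7 = (2030 + 507 - 20 + 5) mod 7 = 2522 mod 7 = 2 -> Wednesday (Mon=0 ... Sun=6)
Days before July (Jan-Jun): 181 days
Weekday index = (2 + 181) mod 7 = 1

Tuesday


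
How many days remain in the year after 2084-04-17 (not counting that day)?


Day of year: 108 of 366
Remaining = 366 - 108

258 days


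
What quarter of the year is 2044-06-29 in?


Month: June (month 6)
Q1: Jan-Mar, Q2: Apr-Jun, Q3: Jul-Sep, Q4: Oct-Dec

Q2


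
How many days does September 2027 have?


September 2027

30 days


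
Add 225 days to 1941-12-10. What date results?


Start: 1941-12-10, add 225 days
December 1941 has 31 days: 31 - 10 = 21 days to December 31 -> 204 left
January 1942 has 31 days -> 173 left
February 1942 has 28 days -> 145 left
March 1942 has 31 days -> 114 left
April 1942 has 30 days -> 84 left
May 1942 has 31 days -> 53 left
June 1942 has 30 days -> 23 left
July 1942: 23 <= 31 -> lands on July 23

Result: 1942-07-23


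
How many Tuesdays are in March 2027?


March 2027 has 31 days
Anchor: Jan 1, 2027. With p = 2027 - 1 = 2026: (p + p//4 - p//100 + p//400) mod 7 = (2026 + 506 - 20 + 5) mod 7 = 2517 mod 7 = 4 -> Friday (Mon=0 ... Sun=6)
Days before March (Jan-Feb): 59; March 1 index = (4 + 59) mod 7 = 0 -> Monday
First Tuesday is March 2
Tuesdays: 2, 9, 16, 23, 30

5 Tuesdays


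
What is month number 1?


Month 1 of 12

January


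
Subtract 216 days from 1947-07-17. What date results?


Start: 1947-07-17, subtract 216 days
Back 17 days from July 17 reaches June 30, 1947 -> 199 left
June 1947 has 30 days -> back to May 31, 1947 -> 169 left
May 1947 has 31 days -> back to April 30, 1947 -> 138 left
April 1947 has 30 days -> back to March 31, 1947 -> 108 left
March 1947 has 31 days -> back to February 28, 1947 -> 77 left
February 1947 has 28 days -> back to January 31, 1947 -> 49 left
January 1947 has 31 days -> back to December 31, 1946 -> 18 left
December 1946: 31 - 18 = 13 -> lands on December 13

Result: 1946-12-13


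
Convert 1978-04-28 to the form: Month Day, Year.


ISO 1978-04-28 parses as year=1978, month=04, day=28
Month 4 -> April

April 28, 1978


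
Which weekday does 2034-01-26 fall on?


Date: January 26, 2034
Anchor: Jan 1, 2034. With p = 2034 - 1 = 2033: (p + p//4 - p//100 + p//400) mod 7 = (2033 + 508 - 20 + 5) mod 7 = 2526 mod 7 = 6 -> Sunday (Mon=0 ... Sun=6)
Days into year = 26 - 1 = 25
Weekday index = (6 + 25) mod 7 = 3

Day of the week: Thursday


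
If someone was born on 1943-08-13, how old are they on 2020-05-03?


Birth: 1943-08-13
Reference: 2020-05-03
Year difference: 2020 - 1943 = 77
Birthday not yet reached in 2020, subtract 1

76 years old


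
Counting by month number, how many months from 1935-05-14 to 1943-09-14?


From May 1935 to September 1943
8 years * 12 = 96 months, plus 4 months = 100

100 months


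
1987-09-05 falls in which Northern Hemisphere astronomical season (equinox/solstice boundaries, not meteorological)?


Date: September 5
Astronomical Summer (approx.; exact equinox/solstice day varies by year): June 21 to September 21
September 5 falls within the Summer window

Summer


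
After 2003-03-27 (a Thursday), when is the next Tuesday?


Current: Thursday
Target: Tuesday
Days ahead: 5

Next Tuesday: 2003-04-01


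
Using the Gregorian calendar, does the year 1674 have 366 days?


Gregorian leap year rule: divisible by 4, but not by 100, unless also by 400.
1674 is not divisible by 4 -> not a leap year

No


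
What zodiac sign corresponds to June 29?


Date: June 29
Conventional tropical zodiac dates: Cancer from June 21 onward; Leo starts July 23
June 29 falls within the Cancer range

Cancer


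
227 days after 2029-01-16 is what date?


Start: 2029-01-16, add 227 days
January 2029 has 31 days: 31 - 16 = 15 days to January 31 -> 212 left
February 2029 has 28 days -> 184 left
March 2029 has 31 days -> 153 left
April 2029 has 30 days -> 123 left
May 2029 has 31 days -> 92 left
June 2029 has 30 days -> 62 left
July 2029 has 31 days -> 31 left
August 2029: 31 <= 31 -> lands on August 31

Result: 2029-08-31


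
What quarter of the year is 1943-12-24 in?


Month: December (month 12)
Q1: Jan-Mar, Q2: Apr-Jun, Q3: Jul-Sep, Q4: Oct-Dec

Q4


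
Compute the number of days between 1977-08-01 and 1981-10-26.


From 1977-08-01 to 1981-10-26
1977-08-01: days before August = 31 + 28 + 31 + 30 + 31 + 30 + 31 = 212 (1977 is not a leap year); day of year = 212 + 1 = 213
1981-10-26: days before October = 31 + 28 + 31 + 30 + 31 + 30 + 31 + 31 + 30 = 273 (1981 is not a leap year); day of year = 273 + 26 = 299
Rest of 1977: 365 - 213 = 152
Full years 1978 (365), 1979 (365), 1980 (366): 1096
Total = 152 + 1096 + 299 = 1547

1547 days


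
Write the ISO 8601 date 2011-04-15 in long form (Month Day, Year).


ISO 2011-04-15 parses as year=2011, month=04, day=15
Month 4 -> April

April 15, 2011


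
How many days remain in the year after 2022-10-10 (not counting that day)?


Day of year: 283 of 365
Remaining = 365 - 283

82 days


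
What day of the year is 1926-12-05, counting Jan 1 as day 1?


Date: December 5, 1926
Days in months 1 through 11: 334
Plus 5 days in December

Day of year: 339


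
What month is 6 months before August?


August is month 8
8 - 6 = 2

February


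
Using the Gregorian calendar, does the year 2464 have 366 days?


Gregorian leap year rule: divisible by 4, but not by 100, unless also by 400.
2464 is divisible by 4 but not 100 -> leap year

Yes


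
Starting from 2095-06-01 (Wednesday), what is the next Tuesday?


Current: Wednesday
Target: Tuesday
Days ahead: 6

Next Tuesday: 2095-06-07


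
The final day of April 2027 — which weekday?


April 2027 has 30 days
Anchor: Jan 1, 2027. With p = 2027 - 1 = 2026: (p + p//4 - p//100 + p//400) mod 7 = (2026 + 506 - 20 + 5) mod 7 = 2517 mod 7 = 4 -> Friday (Mon=0 ... Sun=6)
Days before April (Jan-Mar): 90; April 1 index = (4 + 90) mod 7 = 3 -> Thursday
Last day offset: 30 - 1 = 29 days
Weekday index = (3 + 29) mod 7 = 4

Friday, April 30


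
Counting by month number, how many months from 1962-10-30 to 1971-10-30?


From October 1962 to October 1971
9 years * 12 = 108 months = 108

108 months


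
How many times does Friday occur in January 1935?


January 1935 has 31 days
Anchor: Jan 1, 1935. With p = 1935 - 1 = 1934: (p + p//4 - p//100 + p//400) mod 7 = (1934 + 483 - 19 + 4) mod 7 = 2402 mod 7 = 1 -> Tuesday (Mon=0 ... Sun=6)
January 1 is the anchor itself -> Tuesday
First Friday is January 4
Fridays: 4, 11, 18, 25

4 Fridays


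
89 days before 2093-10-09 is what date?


Start: 2093-10-09, subtract 89 days
Back 9 days from October 9 reaches September 30, 2093 -> 80 left
September 2093 has 30 days -> back to August 31, 2093 -> 50 left
August 2093 has 31 days -> back to July 31, 2093 -> 19 left
July 2093: 31 - 19 = 12 -> lands on July 12

Result: 2093-07-12


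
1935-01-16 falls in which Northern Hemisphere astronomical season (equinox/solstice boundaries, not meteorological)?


Date: January 16
Astronomical Winter (approx.; exact equinox/solstice day varies by year): December 21 to March 19
January 16 falls within the Winter window

Winter


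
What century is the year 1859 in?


Century = (year - 1) // 100 + 1
= (1859 - 1) // 100 + 1
= 1858 // 100 + 1
= 18 + 1

19th century


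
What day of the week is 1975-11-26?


Date: November 26, 1975
Anchor: Jan 1, 1975. With p = 1975 - 1 = 1974: (p + p//4 - p//100 + p//400) mod 7 = (1974 + 493 - 19 + 4) mod 7 = 2452 mod 7 = 2 -> Wednesday (Mon=0 ... Sun=6)
Days before November (Jan-Oct): 304; offset = 304 + 26 - 1 = 329
Weekday index = (2 + 329) mod 7 = 2

Day of the week: Wednesday


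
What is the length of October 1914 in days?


October 1914

31 days


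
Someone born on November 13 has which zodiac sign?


Date: November 13
Conventional tropical zodiac dates: Scorpio from October 23 onward; Sagittarius starts November 22
November 13 falls within the Scorpio range

Scorpio


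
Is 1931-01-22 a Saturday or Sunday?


Anchor: Jan 1, 1931. With p = 1931 - 1 = 1930: (p + p//4 - p//100 + p//400) mod 7 = (1930 + 482 - 19 + 4) mod 7 = 2397 mod 7 = 3 -> Thursday (Mon=0 ... Sun=6)
Day of year: 22; offset = 21
Weekday index = (3 + 21) mod 7 = 3 -> Thursday
Weekend days: Saturday, Sunday

No


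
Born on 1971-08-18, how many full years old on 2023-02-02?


Birth: 1971-08-18
Reference: 2023-02-02
Year difference: 2023 - 1971 = 52
Birthday not yet reached in 2023, subtract 1

51 years old


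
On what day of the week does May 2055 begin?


Target: May 1, 2055
Anchor: Jan 1, 2055. With p = 2055 - 1 = 2054: (p + p//4 - p//100 + p//400) mod 7 = (2054 + 513 - 20 + 5) mod 7 = 2552 mod 7 = 4 -> Friday (Mon=0 ... Sun=6)
Days before May (Jan-Apr): 120 days
Weekday index = (4 + 120) mod 7 = 5

Saturday


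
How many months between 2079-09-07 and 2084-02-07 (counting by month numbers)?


From September 2079 to February 2084
5 years * 12 = 60 months, minus 7 months = 53

53 months


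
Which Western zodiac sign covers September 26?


Date: September 26
Conventional tropical zodiac dates: Libra from September 23 onward; Scorpio starts October 23
September 26 falls within the Libra range

Libra


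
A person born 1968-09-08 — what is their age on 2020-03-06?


Birth: 1968-09-08
Reference: 2020-03-06
Year difference: 2020 - 1968 = 52
Birthday not yet reached in 2020, subtract 1

51 years old


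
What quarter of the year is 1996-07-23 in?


Month: July (month 7)
Q1: Jan-Mar, Q2: Apr-Jun, Q3: Jul-Sep, Q4: Oct-Dec

Q3


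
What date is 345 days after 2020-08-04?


Start: 2020-08-04, add 345 days
August 2020 has 31 days: 31 - 4 = 27 days to August 31 -> 318 left
September 2020 has 30 days -> 288 left
October 2020 has 31 days -> 257 left
November 2020 has 30 days -> 227 left
December 2020 has 31 days -> 196 left
January 2021 has 31 days -> 165 left
February 2021 has 28 days -> 137 left
March 2021 has 31 days -> 106 left
April 2021 has 30 days -> 76 left
May 2021 has 31 days -> 45 left
June 2021 has 30 days -> 15 left
July 2021: 15 <= 31 -> lands on July 15

Result: 2021-07-15


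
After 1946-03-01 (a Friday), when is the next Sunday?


Current: Friday
Target: Sunday
Days ahead: 2

Next Sunday: 1946-03-03


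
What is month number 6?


Month 6 of 12

June


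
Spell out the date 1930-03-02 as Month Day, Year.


ISO 1930-03-02 parses as year=1930, month=03, day=02
Month 3 -> March

March 2, 1930


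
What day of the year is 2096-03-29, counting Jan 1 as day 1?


Date: March 29, 2096
Days in months 1 through 2: 60
Plus 29 days in March

Day of year: 89


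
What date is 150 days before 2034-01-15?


Start: 2034-01-15, subtract 150 days
Back 15 days from January 15 reaches December 31, 2033 -> 135 left
December 2033 has 31 days -> back to November 30, 2033 -> 104 left
November 2033 has 30 days -> back to October 31, 2033 -> 74 left
October 2033 has 31 days -> back to September 30, 2033 -> 43 left
September 2033 has 30 days -> back to August 31, 2033 -> 13 left
August 2033: 31 - 13 = 18 -> lands on August 18

Result: 2033-08-18


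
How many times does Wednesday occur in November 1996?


November 1996 has 30 days
Anchor: Jan 1, 1996. With p = 1996 - 1 = 1995: (p + p//4 - p//100 + p//400) mod 7 = (1995 + 498 - 19 + 4) mod 7 = 2478 mod 7 = 0 -> Monday (Mon=0 ... Sun=6)
Days before November (Jan-Oct): 305; November 1 index = (0 + 305) mod 7 = 4 -> Friday
First Wednesday is November 6
Wednesdays: 6, 13, 20, 27

4 Wednesdays


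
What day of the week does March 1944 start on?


Target: March 1, 1944
Anchor: Jan 1, 1944. With p = 1944 - 1 = 1943: (p + p//4 - p//100 + p//400) mod 7 = (1943 + 485 - 19 + 4) mod 7 = 2413 mod 7 = 5 -> Saturday (Mon=0 ... Sun=6)
Days before March (Jan-Feb): 60 days
Weekday index = (5 + 60) mod 7 = 2

Wednesday


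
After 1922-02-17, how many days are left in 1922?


Day of year: 48 of 365
Remaining = 365 - 48

317 days


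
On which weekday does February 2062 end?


February 2062 has 28 days
Anchor: Jan 1, 2062. With p = 2062 - 1 = 2061: (p + p//4 - p//100 + p//400) mod 7 = (2061 + 515 - 20 + 5) mod 7 = 2561 mod 7 = 6 -> Sunday (Mon=0 ... Sun=6)
Days before February (Jan): 31; February 1 index = (6 + 31) mod 7 = 2 -> Wednesday
Last day offset: 28 - 1 = 27 days
Weekday index = (2 + 27) mod 7 = 1

Tuesday, February 28


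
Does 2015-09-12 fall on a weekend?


Anchor: Jan 1, 2015. With p = 2015 - 1 = 2014: (p + p//4 - p//100 + p//400) mod 7 = (2014 + 503 - 20 + 5) mod 7 = 2502 mod 7 = 3 -> Thursday (Mon=0 ... Sun=6)
Day of year: 255; offset = 254
Weekday index = (3 + 254) mod 7 = 5 -> Saturday
Weekend days: Saturday, Sunday

Yes


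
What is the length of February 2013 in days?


February 2013 (leap year: no)

28 days


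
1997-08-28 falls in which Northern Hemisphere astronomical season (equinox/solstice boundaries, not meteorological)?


Date: August 28
Astronomical Summer (approx.; exact equinox/solstice day varies by year): June 21 to September 21
August 28 falls within the Summer window

Summer


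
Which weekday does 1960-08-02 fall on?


Date: August 2, 1960
Anchor: Jan 1, 1960. With p = 1960 - 1 = 1959: (p + p//4 - p//100 + p//400) mod 7 = (1959 + 489 - 19 + 4) mod 7 = 2433 mod 7 = 4 -> Friday (Mon=0 ... Sun=6)
Days before August (Jan-Jul): 213; offset = 213 + 2 - 1 = 214
Weekday index = (4 + 214) mod 7 = 1

Day of the week: Tuesday


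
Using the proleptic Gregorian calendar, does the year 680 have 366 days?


Gregorian leap year rule: divisible by 4, but not by 100, unless also by 400.
680 is divisible by 4 but not 100 -> leap year

Yes


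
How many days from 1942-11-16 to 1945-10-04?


From 1942-11-16 to 1945-10-04
1942-11-16: days before November = 31 + 28 + 31 + 30 + 31 + 30 + 31 + 31 + 30 + 31 = 304 (1942 is not a leap year); day of year = 304 + 16 = 320
1945-10-04: days before October = 31 + 28 + 31 + 30 + 31 + 30 + 31 + 31 + 30 = 273 (1945 is not a leap year); day of year = 273 + 4 = 277
Rest of 1942: 365 - 320 = 45
Full years 1943 (365), 1944 (366): 731
Total = 45 + 731 + 277 = 1053

1053 days


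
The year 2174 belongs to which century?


Century = (year - 1) // 100 + 1
= (2174 - 1) // 100 + 1
= 2173 // 100 + 1
= 21 + 1

22nd century


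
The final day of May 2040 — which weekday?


May 2040 has 31 days
Anchor: Jan 1, 2040. With p = 2040 - 1 = 2039: (p + p//4 - p//100 + p//400) mod 7 = (2039 + 509 - 20 + 5) mod 7 = 2533 mod 7 = 6 -> Sunday (Mon=0 ... Sun=6)
Days before May (Jan-Apr): 121; May 1 index = (6 + 121) mod 7 = 1 -> Tuesday
Last day offset: 31 - 1 = 30 days
Weekday index = (1 + 30) mod 7 = 3

Thursday, May 31


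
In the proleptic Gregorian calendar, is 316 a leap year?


Gregorian leap year rule: divisible by 4, but not by 100, unless also by 400.
316 is divisible by 4 but not 100 -> leap year

Yes


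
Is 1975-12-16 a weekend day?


Anchor: Jan 1, 1975. With p = 1975 - 1 = 1974: (p + p//4 - p//100 + p//400) mod 7 = (1974 + 493 - 19 + 4) mod 7 = 2452 mod 7 = 2 -> Wednesday (Mon=0 ... Sun=6)
Day of year: 350; offset = 349
Weekday index = (2 + 349) mod 7 = 1 -> Tuesday
Weekend days: Saturday, Sunday

No


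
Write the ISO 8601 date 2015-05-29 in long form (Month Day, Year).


ISO 2015-05-29 parses as year=2015, month=05, day=29
Month 5 -> May

May 29, 2015


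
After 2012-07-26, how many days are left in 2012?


Day of year: 208 of 366
Remaining = 366 - 208

158 days


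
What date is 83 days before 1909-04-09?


Start: 1909-04-09, subtract 83 days
Back 9 days from April 9 reaches March 31, 1909 -> 74 left
March 1909 has 31 days -> back to February 28, 1909 -> 43 left
February 1909 has 28 days -> back to January 31, 1909 -> 15 left
January 1909: 31 - 15 = 16 -> lands on January 16

Result: 1909-01-16


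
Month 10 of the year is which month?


Month 10 of 12

October


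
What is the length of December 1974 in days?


December 1974

31 days


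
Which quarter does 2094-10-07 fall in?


Month: October (month 10)
Q1: Jan-Mar, Q2: Apr-Jun, Q3: Jul-Sep, Q4: Oct-Dec

Q4


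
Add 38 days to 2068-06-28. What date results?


Start: 2068-06-28, add 38 days
June 2068 has 30 days: 30 - 28 = 2 days to June 30 -> 36 left
July 2068 has 31 days -> 5 left
August 2068: 5 <= 31 -> lands on August 5

Result: 2068-08-05


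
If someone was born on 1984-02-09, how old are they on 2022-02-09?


Birth: 1984-02-09
Reference: 2022-02-09
Year difference: 2022 - 1984 = 38

38 years old
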